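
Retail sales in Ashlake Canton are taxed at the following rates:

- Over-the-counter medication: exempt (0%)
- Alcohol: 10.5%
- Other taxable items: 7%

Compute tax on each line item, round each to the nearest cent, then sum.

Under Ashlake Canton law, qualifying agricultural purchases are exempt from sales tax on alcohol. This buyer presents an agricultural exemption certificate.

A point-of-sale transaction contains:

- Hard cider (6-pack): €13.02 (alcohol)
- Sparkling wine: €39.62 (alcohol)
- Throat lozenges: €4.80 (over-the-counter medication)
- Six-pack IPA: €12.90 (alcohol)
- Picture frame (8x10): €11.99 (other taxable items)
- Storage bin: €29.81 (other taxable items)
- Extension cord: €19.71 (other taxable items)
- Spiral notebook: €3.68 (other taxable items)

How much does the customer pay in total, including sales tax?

€140.10

Hard cider (6-pack) €13.02: alcohol, buyer-exempt → 0% → €0.00
Sparkling wine €39.62: alcohol, buyer-exempt → 0% → €0.00
Throat lozenges €4.80: over-the-counter medication → 0% → €0.00
Six-pack IPA €12.90: alcohol, buyer-exempt → 0% → €0.00
Picture frame (8x10) €11.99: other taxable items → 7% → €0.84
Storage bin €29.81: other taxable items → 7% → €2.09
Extension cord €19.71: other taxable items → 7% → €1.38
Spiral notebook €3.68: other taxable items → 7% → €0.26
Subtotal = €135.53; tax = €4.57; total due = €140.10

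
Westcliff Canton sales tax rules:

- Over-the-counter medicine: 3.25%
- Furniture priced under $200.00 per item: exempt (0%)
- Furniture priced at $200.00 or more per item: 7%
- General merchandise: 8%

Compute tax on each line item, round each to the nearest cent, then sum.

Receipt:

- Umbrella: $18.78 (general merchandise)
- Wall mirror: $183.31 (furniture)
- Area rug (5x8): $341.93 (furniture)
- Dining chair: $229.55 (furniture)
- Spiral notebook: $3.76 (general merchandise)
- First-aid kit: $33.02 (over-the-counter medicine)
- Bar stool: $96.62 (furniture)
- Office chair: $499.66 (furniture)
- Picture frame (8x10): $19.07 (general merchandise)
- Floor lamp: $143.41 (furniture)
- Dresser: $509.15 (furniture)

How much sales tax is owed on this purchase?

$115.03

Umbrella $18.78: general merchandise → 8% → $1.50
Wall mirror $183.31: furniture, under $200.00 → 0% → $0.00
Area rug (5x8) $341.93: furniture, $200.00 or more → 7% → $23.94
Dining chair $229.55: furniture, $200.00 or more → 7% → $16.07
Spiral notebook $3.76: general merchandise → 8% → $0.30
First-aid kit $33.02: over-the-counter medicine → 3.25% → $1.07
Bar stool $96.62: furniture, under $200.00 → 0% → $0.00
Office chair $499.66: furniture, $200.00 or more → 7% → $34.98
Picture frame (8x10) $19.07: general merchandise → 8% → $1.53
Floor lamp $143.41: furniture, under $200.00 → 0% → $0.00
Dresser $509.15: furniture, $200.00 or more → 7% → $35.64
Total tax = $1.50 + $23.94 + $16.07 + $0.30 + $1.07 + $34.98 + $1.53 + $35.64 = $115.03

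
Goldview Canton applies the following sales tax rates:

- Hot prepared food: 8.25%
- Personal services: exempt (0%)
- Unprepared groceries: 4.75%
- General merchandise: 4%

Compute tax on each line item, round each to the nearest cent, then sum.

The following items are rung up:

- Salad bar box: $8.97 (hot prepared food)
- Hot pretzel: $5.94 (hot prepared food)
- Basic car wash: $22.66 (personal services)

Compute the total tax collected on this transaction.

$1.23

Salad bar box $8.97: hot prepared food → 8.25% → $0.74
Hot pretzel $5.94: hot prepared food → 8.25% → $0.49
Basic car wash $22.66: personal services → 0% → $0.00
Total tax = $0.74 + $0.49 = $1.23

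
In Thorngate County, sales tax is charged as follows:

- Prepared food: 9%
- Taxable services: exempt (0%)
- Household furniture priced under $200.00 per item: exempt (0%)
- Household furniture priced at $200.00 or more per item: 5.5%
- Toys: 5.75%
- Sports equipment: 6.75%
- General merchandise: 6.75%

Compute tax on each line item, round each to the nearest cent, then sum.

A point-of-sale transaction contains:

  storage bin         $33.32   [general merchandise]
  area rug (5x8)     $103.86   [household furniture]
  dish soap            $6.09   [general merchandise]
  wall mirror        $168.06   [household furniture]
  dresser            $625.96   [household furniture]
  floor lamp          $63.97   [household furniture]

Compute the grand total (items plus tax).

Storage bin $33.32: general merchandise → 6.75% → $2.25
Area rug (5x8) $103.86: household furniture, under $200.00 → 0% → $0.00
Dish soap $6.09: general merchandise → 6.75% → $0.41
Wall mirror $168.06: household furniture, under $200.00 → 0% → $0.00
Dresser $625.96: household furniture, $200.00 or more → 5.5% → $34.43
Floor lamp $63.97: household furniture, under $200.00 → 0% → $0.00
Subtotal = $1001.26; tax = $37.09; total due = $1038.35

$1038.35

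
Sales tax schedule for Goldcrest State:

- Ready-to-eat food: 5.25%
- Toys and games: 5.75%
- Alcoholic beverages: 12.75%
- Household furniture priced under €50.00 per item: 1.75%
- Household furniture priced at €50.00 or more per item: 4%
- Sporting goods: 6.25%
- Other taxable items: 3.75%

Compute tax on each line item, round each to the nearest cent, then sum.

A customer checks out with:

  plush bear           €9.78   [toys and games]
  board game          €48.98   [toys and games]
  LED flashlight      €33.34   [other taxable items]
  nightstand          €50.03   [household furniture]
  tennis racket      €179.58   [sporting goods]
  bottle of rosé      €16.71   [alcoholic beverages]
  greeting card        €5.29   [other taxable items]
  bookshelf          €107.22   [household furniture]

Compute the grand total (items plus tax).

€475.40

Plush bear €9.78: toys and games → 5.75% → €0.56
Board game €48.98: toys and games → 5.75% → €2.82
LED flashlight €33.34: other taxable items → 3.75% → €1.25
Nightstand €50.03: household furniture, €50.00 or more → 4% → €2.00
Tennis racket €179.58: sporting goods → 6.25% → €11.22
Bottle of rosé €16.71: alcoholic beverages → 12.75% → €2.13
Greeting card €5.29: other taxable items → 3.75% → €0.20
Bookshelf €107.22: household furniture, €50.00 or more → 4% → €4.29
Subtotal = €450.93; tax = €24.47; total due = €475.40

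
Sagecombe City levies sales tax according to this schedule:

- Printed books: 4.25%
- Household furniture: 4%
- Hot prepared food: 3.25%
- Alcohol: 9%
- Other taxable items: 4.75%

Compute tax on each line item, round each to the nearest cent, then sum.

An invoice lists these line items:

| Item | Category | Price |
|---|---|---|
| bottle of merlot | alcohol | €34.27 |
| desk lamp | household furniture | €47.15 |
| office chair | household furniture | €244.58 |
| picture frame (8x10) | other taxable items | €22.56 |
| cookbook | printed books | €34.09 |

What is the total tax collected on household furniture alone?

€11.67

Desk lamp €47.15: household furniture → 4% → €1.89
Office chair €244.58: household furniture → 4% → €9.78
Tax on household furniture = €1.89 + €9.78 = €11.67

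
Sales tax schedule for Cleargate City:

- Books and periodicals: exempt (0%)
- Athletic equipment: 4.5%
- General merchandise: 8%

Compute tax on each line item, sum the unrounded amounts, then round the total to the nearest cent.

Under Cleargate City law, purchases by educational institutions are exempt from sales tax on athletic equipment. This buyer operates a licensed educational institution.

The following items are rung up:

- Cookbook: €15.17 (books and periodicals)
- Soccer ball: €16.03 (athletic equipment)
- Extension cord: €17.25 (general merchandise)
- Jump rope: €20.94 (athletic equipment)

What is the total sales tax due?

Cookbook €15.17: books and periodicals → 0% → €0.00
Soccer ball €16.03: athletic equipment, buyer-exempt → 0% → €0.00
Extension cord €17.25: general merchandise → 8% → €1.38
Jump rope €20.94: athletic equipment, buyer-exempt → 0% → €0.00
Unrounded tax sum = €1.38 → €1.38

€1.38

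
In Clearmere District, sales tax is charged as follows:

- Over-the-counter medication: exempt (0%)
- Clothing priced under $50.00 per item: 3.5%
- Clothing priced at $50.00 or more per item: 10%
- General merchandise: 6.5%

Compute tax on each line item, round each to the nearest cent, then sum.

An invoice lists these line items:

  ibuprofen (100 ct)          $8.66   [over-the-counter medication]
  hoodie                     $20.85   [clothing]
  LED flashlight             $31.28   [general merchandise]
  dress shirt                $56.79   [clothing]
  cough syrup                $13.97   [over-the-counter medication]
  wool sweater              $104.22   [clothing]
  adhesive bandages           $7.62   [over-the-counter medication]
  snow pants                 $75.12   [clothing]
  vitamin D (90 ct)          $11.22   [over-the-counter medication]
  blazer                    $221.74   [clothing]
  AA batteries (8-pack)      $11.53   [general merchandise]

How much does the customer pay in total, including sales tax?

$612.29

Ibuprofen (100 ct) $8.66: over-the-counter medication → 0% → $0.00
Hoodie $20.85: clothing, under $50.00 → 3.5% → $0.73
LED flashlight $31.28: general merchandise → 6.5% → $2.03
Dress shirt $56.79: clothing, $50.00 or more → 10% → $5.68
Cough syrup $13.97: over-the-counter medication → 0% → $0.00
Wool sweater $104.22: clothing, $50.00 or more → 10% → $10.42
Adhesive bandages $7.62: over-the-counter medication → 0% → $0.00
Snow pants $75.12: clothing, $50.00 or more → 10% → $7.51
Vitamin D (90 ct) $11.22: over-the-counter medication → 0% → $0.00
Blazer $221.74: clothing, $50.00 or more → 10% → $22.17
AA batteries (8-pack) $11.53: general merchandise → 6.5% → $0.75
Subtotal = $563.00; tax = $49.29; total due = $612.29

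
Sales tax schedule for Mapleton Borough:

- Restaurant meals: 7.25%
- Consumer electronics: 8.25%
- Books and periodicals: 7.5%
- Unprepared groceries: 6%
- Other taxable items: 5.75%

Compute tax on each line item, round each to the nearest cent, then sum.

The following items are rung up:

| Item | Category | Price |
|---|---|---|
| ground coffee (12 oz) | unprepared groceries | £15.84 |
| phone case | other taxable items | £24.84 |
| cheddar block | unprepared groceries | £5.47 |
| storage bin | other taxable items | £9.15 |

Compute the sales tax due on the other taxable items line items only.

Phone case £24.84: other taxable items → 5.75% → £1.43
Storage bin £9.15: other taxable items → 5.75% → £0.53
Tax on other taxable items = £1.43 + £0.53 = £1.96

£1.96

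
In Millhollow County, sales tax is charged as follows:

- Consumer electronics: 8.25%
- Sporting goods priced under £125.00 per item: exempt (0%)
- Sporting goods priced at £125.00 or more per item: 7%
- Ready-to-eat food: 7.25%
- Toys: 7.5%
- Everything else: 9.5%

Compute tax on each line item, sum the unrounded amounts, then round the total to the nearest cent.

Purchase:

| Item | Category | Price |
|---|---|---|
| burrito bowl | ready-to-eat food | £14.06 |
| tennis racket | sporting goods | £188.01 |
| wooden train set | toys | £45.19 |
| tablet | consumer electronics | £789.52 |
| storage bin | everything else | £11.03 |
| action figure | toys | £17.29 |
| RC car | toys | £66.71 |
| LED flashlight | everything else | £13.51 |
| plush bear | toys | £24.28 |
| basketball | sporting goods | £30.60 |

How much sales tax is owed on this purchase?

£93.16

Burrito bowl £14.06: ready-to-eat food → 7.25% → £1.01935
Tennis racket £188.01: sporting goods, £125.00 or more → 7% → £13.1607
Wooden train set £45.19: toys → 7.5% → £3.38925
Tablet £789.52: consumer electronics → 8.25% → £65.1354
Storage bin £11.03: everything else → 9.5% → £1.04785
Action figure £17.29: toys → 7.5% → £1.29675
RC car £66.71: toys → 7.5% → £5.00325
LED flashlight £13.51: everything else → 9.5% → £1.28345
Plush bear £24.28: toys → 7.5% → £1.821
Basketball £30.60: sporting goods, under £125.00 → 0% → £0.00
Unrounded tax sum = £93.157 → £93.16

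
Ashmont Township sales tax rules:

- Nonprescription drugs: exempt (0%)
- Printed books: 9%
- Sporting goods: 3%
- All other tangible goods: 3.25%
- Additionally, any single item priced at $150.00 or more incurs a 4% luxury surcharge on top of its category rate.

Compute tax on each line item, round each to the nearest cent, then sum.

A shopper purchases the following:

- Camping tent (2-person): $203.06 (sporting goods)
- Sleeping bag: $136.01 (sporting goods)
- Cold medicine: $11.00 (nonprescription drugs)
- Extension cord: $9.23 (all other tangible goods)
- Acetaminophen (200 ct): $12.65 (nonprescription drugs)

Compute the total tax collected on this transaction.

Camping tent (2-person) $203.06: sporting goods → 3% + 4% surcharge = 7% → $14.21
Sleeping bag $136.01: sporting goods → 3% → $4.08
Cold medicine $11.00: nonprescription drugs → 0% → $0.00
Extension cord $9.23: all other tangible goods → 3.25% → $0.30
Acetaminophen (200 ct) $12.65: nonprescription drugs → 0% → $0.00
Total tax = $14.21 + $4.08 + $0.30 = $18.59

$18.59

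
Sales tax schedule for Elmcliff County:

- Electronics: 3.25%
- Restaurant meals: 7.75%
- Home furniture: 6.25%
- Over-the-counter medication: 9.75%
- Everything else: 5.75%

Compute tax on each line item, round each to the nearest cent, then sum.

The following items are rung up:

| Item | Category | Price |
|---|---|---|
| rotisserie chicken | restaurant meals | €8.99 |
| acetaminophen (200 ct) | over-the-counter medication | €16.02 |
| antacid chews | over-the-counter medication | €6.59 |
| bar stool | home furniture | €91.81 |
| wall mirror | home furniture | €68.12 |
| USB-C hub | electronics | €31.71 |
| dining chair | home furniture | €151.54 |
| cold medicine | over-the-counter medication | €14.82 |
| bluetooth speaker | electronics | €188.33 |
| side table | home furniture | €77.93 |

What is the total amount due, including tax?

€691.69

Rotisserie chicken €8.99: restaurant meals → 7.75% → €0.70
Acetaminophen (200 ct) €16.02: over-the-counter medication → 9.75% → €1.56
Antacid chews €6.59: over-the-counter medication → 9.75% → €0.64
Bar stool €91.81: home furniture → 6.25% → €5.74
Wall mirror €68.12: home furniture → 6.25% → €4.26
USB-C hub €31.71: electronics → 3.25% → €1.03
Dining chair €151.54: home furniture → 6.25% → €9.47
Cold medicine €14.82: over-the-counter medication → 9.75% → €1.44
Bluetooth speaker €188.33: electronics → 3.25% → €6.12
Side table €77.93: home furniture → 6.25% → €4.87
Subtotal = €655.86; tax = €35.83; total due = €691.69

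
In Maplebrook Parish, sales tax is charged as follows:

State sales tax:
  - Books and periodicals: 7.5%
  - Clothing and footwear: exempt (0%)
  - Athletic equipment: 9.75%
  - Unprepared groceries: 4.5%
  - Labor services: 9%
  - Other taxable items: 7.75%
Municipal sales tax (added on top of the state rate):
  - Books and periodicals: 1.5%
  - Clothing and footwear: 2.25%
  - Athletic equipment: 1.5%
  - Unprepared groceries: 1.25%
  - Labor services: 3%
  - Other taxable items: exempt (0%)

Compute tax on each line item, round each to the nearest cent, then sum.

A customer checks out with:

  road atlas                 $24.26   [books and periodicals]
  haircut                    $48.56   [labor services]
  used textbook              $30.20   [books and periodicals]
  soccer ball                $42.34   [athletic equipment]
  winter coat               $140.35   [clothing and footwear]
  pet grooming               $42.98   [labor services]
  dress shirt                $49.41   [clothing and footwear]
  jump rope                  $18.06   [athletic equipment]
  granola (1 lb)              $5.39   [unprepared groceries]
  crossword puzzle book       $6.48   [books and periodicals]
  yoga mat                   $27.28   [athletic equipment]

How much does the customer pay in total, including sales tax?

$466.22

Road atlas $24.26: books and periodicals → 7.5% + 1.5% municipal = 9% → $2.18
Haircut $48.56: labor services → 9% + 3% municipal = 12% → $5.83
Used textbook $30.20: books and periodicals → 7.5% + 1.5% municipal = 9% → $2.72
Soccer ball $42.34: athletic equipment → 9.75% + 1.5% municipal = 11.25% → $4.76
Winter coat $140.35: clothing and footwear → 0% + 2.25% municipal = 2.25% → $3.16
Pet grooming $42.98: labor services → 9% + 3% municipal = 12% → $5.16
Dress shirt $49.41: clothing and footwear → 0% + 2.25% municipal = 2.25% → $1.11
Jump rope $18.06: athletic equipment → 9.75% + 1.5% municipal = 11.25% → $2.03
Granola (1 lb) $5.39: unprepared groceries → 4.5% + 1.25% municipal = 5.75% → $0.31
Crossword puzzle book $6.48: books and periodicals → 7.5% + 1.5% municipal = 9% → $0.58
Yoga mat $27.28: athletic equipment → 9.75% + 1.5% municipal = 11.25% → $3.07
Subtotal = $435.31; tax = $30.91; total due = $466.22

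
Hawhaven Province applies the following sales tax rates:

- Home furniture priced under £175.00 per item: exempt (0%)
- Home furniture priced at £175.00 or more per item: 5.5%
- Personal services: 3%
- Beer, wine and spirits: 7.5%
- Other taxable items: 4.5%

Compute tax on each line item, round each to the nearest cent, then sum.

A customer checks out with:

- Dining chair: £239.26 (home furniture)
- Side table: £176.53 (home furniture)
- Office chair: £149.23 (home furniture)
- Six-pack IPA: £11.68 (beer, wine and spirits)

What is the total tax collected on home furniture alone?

£22.87

Dining chair £239.26: home furniture, £175.00 or more → 5.5% → £13.16
Side table £176.53: home furniture, £175.00 or more → 5.5% → £9.71
Office chair £149.23: home furniture, under £175.00 → 0% → £0.00
Tax on home furniture = £13.16 + £9.71 + £0.00 = £22.87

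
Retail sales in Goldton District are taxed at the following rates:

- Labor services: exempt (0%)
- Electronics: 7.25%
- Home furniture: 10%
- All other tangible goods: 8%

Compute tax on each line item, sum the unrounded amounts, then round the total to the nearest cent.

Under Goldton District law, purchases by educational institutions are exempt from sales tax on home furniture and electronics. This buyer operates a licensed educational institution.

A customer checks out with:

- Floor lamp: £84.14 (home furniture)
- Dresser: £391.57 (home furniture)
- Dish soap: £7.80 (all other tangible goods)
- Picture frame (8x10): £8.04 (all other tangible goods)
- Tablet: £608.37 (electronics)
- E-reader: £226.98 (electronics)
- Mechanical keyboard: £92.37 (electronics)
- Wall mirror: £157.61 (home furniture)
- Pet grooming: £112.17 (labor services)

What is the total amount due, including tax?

£1690.32

Floor lamp £84.14: home furniture, buyer-exempt → 0% → £0.00
Dresser £391.57: home furniture, buyer-exempt → 0% → £0.00
Dish soap £7.80: all other tangible goods → 8% → £0.624
Picture frame (8x10) £8.04: all other tangible goods → 8% → £0.6432
Tablet £608.37: electronics, buyer-exempt → 0% → £0.00
E-reader £226.98: electronics, buyer-exempt → 0% → £0.00
Mechanical keyboard £92.37: electronics, buyer-exempt → 0% → £0.00
Wall mirror £157.61: home furniture, buyer-exempt → 0% → £0.00
Pet grooming £112.17: labor services → 0% → £0.00
Subtotal = £1689.05; unrounded tax = £1.2672 → £1.27; total due = £1690.32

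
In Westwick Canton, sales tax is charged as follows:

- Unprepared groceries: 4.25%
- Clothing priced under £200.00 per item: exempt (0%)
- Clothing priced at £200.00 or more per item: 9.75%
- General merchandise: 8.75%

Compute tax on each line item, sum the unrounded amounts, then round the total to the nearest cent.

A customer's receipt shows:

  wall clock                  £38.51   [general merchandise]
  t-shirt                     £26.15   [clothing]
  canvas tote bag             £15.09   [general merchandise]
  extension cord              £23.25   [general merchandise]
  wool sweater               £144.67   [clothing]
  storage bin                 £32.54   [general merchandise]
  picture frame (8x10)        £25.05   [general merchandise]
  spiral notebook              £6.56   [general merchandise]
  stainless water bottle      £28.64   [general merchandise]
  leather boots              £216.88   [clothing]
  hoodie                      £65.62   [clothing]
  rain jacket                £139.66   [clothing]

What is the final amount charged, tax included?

£798.61

Wall clock £38.51: general merchandise → 8.75% → £3.369625
T-shirt £26.15: clothing, under £200.00 → 0% → £0.00
Canvas tote bag £15.09: general merchandise → 8.75% → £1.320375
Extension cord £23.25: general merchandise → 8.75% → £2.034375
Wool sweater £144.67: clothing, under £200.00 → 0% → £0.00
Storage bin £32.54: general merchandise → 8.75% → £2.84725
Picture frame (8x10) £25.05: general merchandise → 8.75% → £2.191875
Spiral notebook £6.56: general merchandise → 8.75% → £0.574
Stainless water bottle £28.64: general merchandise → 8.75% → £2.506
Leather boots £216.88: clothing, £200.00 or more → 9.75% → £21.1458
Hoodie £65.62: clothing, under £200.00 → 0% → £0.00
Rain jacket £139.66: clothing, under £200.00 → 0% → £0.00
Subtotal = £762.62; unrounded tax = £35.9893 → £35.99; total due = £798.61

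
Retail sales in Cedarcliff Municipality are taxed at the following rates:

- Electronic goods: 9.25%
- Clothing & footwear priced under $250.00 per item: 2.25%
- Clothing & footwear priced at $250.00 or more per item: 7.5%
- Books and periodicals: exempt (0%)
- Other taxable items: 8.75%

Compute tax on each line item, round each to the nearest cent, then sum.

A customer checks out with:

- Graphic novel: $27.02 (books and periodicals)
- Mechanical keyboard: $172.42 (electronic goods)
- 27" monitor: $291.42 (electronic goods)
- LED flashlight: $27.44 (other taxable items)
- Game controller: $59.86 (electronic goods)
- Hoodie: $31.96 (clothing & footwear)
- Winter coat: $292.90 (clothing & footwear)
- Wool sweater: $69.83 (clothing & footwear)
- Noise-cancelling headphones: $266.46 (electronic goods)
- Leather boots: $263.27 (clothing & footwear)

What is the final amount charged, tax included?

Graphic novel $27.02: books and periodicals → 0% → $0.00
Mechanical keyboard $172.42: electronic goods → 9.25% → $15.95
27" monitor $291.42: electronic goods → 9.25% → $26.96
LED flashlight $27.44: other taxable items → 8.75% → $2.40
Game controller $59.86: electronic goods → 9.25% → $5.54
Hoodie $31.96: clothing & footwear, under $250.00 → 2.25% → $0.72
Winter coat $292.90: clothing & footwear, $250.00 or more → 7.5% → $21.97
Wool sweater $69.83: clothing & footwear, under $250.00 → 2.25% → $1.57
Noise-cancelling headphones $266.46: electronic goods → 9.25% → $24.65
Leather boots $263.27: clothing & footwear, $250.00 or more → 7.5% → $19.75
Subtotal = $1502.58; tax = $119.51; total due = $1622.09

$1622.09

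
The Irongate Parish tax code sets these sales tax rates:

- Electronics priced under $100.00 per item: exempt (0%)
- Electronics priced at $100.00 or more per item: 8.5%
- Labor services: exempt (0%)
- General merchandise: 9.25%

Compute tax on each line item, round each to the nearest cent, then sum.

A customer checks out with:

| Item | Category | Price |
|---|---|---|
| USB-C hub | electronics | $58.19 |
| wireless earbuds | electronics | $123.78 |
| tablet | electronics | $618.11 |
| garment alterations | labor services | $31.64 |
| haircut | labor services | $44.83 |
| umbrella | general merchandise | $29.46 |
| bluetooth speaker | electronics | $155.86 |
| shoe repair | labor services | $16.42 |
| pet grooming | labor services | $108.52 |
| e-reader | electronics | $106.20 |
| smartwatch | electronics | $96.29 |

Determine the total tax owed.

USB-C hub $58.19: electronics, under $100.00 → 0% → $0.00
Wireless earbuds $123.78: electronics, $100.00 or more → 8.5% → $10.52
Tablet $618.11: electronics, $100.00 or more → 8.5% → $52.54
Garment alterations $31.64: labor services → 0% → $0.00
Haircut $44.83: labor services → 0% → $0.00
Umbrella $29.46: general merchandise → 9.25% → $2.73
Bluetooth speaker $155.86: electronics, $100.00 or more → 8.5% → $13.25
Shoe repair $16.42: labor services → 0% → $0.00
Pet grooming $108.52: labor services → 0% → $0.00
E-reader $106.20: electronics, $100.00 or more → 8.5% → $9.03
Smartwatch $96.29: electronics, under $100.00 → 0% → $0.00
Total tax = $10.52 + $52.54 + $2.73 + $13.25 + $9.03 = $88.07

$88.07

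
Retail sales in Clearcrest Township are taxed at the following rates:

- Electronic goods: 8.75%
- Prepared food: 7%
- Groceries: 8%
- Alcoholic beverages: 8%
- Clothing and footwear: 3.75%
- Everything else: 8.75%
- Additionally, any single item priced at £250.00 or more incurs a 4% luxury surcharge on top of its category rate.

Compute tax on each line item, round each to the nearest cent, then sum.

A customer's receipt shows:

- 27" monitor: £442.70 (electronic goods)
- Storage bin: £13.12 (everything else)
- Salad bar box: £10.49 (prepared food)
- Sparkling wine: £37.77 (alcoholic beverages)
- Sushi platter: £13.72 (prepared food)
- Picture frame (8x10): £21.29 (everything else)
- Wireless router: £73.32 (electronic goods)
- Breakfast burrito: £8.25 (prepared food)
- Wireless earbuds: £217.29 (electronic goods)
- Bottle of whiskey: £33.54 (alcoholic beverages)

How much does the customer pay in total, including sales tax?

27" monitor £442.70: electronic goods → 8.75% + 4% surcharge = 12.75% → £56.44
Storage bin £13.12: everything else → 8.75% → £1.15
Salad bar box £10.49: prepared food → 7% → £0.73
Sparkling wine £37.77: alcoholic beverages → 8% → £3.02
Sushi platter £13.72: prepared food → 7% → £0.96
Picture frame (8x10) £21.29: everything else → 8.75% → £1.86
Wireless router £73.32: electronic goods → 8.75% → £6.42
Breakfast burrito £8.25: prepared food → 7% → £0.58
Wireless earbuds £217.29: electronic goods → 8.75% → £19.01
Bottle of whiskey £33.54: alcoholic beverages → 8% → £2.68
Subtotal = £871.49; tax = £92.85; total due = £964.34

£964.34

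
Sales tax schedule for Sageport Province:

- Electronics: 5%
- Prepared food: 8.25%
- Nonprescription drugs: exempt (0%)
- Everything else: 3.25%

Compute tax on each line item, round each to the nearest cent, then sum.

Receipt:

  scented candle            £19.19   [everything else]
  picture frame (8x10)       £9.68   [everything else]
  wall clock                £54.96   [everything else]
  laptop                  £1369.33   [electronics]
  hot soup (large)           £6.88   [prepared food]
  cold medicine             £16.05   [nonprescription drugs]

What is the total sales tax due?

Scented candle £19.19: everything else → 3.25% → £0.62
Picture frame (8x10) £9.68: everything else → 3.25% → £0.31
Wall clock £54.96: everything else → 3.25% → £1.79
Laptop £1369.33: electronics → 5% → £68.47
Hot soup (large) £6.88: prepared food → 8.25% → £0.57
Cold medicine £16.05: nonprescription drugs → 0% → £0.00
Total tax = £0.62 + £0.31 + £1.79 + £68.47 + £0.57 = £71.76

£71.76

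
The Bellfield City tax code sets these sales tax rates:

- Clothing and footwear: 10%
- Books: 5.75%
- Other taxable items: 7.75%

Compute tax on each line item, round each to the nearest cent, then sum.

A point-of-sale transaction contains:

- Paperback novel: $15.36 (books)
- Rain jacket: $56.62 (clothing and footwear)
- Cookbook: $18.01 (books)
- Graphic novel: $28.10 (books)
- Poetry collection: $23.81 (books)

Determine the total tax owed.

Paperback novel $15.36: books → 5.75% → $0.88
Rain jacket $56.62: clothing and footwear → 10% → $5.66
Cookbook $18.01: books → 5.75% → $1.04
Graphic novel $28.10: books → 5.75% → $1.62
Poetry collection $23.81: books → 5.75% → $1.37
Total tax = $0.88 + $5.66 + $1.04 + $1.62 + $1.37 = $10.57

$10.57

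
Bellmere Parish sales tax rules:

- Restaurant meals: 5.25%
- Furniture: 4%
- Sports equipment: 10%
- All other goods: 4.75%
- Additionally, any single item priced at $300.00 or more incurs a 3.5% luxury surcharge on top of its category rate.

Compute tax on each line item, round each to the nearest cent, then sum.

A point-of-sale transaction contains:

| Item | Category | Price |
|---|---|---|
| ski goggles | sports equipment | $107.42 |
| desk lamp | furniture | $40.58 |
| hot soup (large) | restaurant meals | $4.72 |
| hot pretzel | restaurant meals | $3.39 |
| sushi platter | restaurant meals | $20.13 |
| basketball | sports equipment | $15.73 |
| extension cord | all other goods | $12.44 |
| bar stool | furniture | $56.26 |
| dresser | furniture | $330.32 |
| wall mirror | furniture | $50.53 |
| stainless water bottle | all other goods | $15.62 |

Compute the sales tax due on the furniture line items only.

$30.66

Desk lamp $40.58: furniture → 4% → $1.62
Bar stool $56.26: furniture → 4% → $2.25
Dresser $330.32: furniture → 4% + 3.5% surcharge = 7.5% → $24.77
Wall mirror $50.53: furniture → 4% → $2.02
Tax on furniture = $1.62 + $2.25 + $24.77 + $2.02 = $30.66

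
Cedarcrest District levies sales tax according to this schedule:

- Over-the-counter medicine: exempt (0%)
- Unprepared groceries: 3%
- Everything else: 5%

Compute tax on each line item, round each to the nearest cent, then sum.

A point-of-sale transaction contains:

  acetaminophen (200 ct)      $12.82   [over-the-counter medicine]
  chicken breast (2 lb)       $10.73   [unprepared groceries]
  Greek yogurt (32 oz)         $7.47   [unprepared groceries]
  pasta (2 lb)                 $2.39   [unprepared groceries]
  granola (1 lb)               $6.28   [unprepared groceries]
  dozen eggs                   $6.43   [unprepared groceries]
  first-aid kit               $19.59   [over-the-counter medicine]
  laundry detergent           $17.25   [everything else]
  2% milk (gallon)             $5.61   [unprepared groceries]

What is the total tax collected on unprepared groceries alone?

Chicken breast (2 lb) $10.73: unprepared groceries → 3% → $0.32
Greek yogurt (32 oz) $7.47: unprepared groceries → 3% → $0.22
Pasta (2 lb) $2.39: unprepared groceries → 3% → $0.07
Granola (1 lb) $6.28: unprepared groceries → 3% → $0.19
Dozen eggs $6.43: unprepared groceries → 3% → $0.19
2% milk (gallon) $5.61: unprepared groceries → 3% → $0.17
Tax on unprepared groceries = $0.32 + $0.22 + $0.07 + $0.19 + $0.19 + $0.17 = $1.16

$1.16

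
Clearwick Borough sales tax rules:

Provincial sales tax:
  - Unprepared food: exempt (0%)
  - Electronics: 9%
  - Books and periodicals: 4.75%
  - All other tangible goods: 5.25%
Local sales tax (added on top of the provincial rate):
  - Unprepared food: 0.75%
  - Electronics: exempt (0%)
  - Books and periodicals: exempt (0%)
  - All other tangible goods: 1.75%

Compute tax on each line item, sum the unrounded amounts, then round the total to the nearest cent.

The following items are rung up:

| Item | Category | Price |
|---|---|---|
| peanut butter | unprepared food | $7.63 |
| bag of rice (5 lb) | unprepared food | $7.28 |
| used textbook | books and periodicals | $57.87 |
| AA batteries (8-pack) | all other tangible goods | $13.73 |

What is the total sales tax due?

$3.82

Peanut butter $7.63: unprepared food → 0% + 0.75% local = 0.75% → $0.057225
Bag of rice (5 lb) $7.28: unprepared food → 0% + 0.75% local = 0.75% → $0.0546
Used textbook $57.87: books and periodicals → 4.75% + 0% local = 4.75% → $2.748825
AA batteries (8-pack) $13.73: all other tangible goods → 5.25% + 1.75% local = 7% → $0.9611
Unrounded tax sum = $3.82175 → $3.82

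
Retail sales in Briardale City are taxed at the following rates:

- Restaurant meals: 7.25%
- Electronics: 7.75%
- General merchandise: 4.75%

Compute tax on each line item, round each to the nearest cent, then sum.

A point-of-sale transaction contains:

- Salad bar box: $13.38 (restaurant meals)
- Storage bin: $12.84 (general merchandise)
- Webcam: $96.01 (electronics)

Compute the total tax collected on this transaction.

Salad bar box $13.38: restaurant meals → 7.25% → $0.97
Storage bin $12.84: general merchandise → 4.75% → $0.61
Webcam $96.01: electronics → 7.75% → $7.44
Total tax = $0.97 + $0.61 + $7.44 = $9.02

$9.02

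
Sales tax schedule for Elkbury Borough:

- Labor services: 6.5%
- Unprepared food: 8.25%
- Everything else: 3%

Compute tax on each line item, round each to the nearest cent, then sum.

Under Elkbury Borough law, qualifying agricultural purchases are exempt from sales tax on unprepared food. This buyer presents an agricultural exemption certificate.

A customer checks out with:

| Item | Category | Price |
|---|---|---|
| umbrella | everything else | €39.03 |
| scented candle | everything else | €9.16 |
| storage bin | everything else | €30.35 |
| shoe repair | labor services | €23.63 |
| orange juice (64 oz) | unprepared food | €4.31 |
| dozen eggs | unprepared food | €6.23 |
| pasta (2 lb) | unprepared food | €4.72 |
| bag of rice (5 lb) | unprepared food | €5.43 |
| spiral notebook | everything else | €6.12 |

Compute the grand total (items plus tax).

Umbrella €39.03: everything else → 3% → €1.17
Scented candle €9.16: everything else → 3% → €0.27
Storage bin €30.35: everything else → 3% → €0.91
Shoe repair €23.63: labor services → 6.5% → €1.54
Orange juice (64 oz) €4.31: unprepared food, buyer-exempt → 0% → €0.00
Dozen eggs €6.23: unprepared food, buyer-exempt → 0% → €0.00
Pasta (2 lb) €4.72: unprepared food, buyer-exempt → 0% → €0.00
Bag of rice (5 lb) €5.43: unprepared food, buyer-exempt → 0% → €0.00
Spiral notebook €6.12: everything else → 3% → €0.18
Subtotal = €128.98; tax = €4.07; total due = €133.05

€133.05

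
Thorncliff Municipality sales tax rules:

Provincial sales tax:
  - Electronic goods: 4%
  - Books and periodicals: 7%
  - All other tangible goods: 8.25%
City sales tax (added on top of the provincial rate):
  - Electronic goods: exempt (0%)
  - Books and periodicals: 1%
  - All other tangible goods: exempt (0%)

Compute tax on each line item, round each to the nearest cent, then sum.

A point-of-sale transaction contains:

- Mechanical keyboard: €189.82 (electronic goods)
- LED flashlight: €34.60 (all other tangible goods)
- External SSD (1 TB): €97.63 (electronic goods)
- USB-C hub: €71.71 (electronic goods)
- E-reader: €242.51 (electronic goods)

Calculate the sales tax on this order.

Mechanical keyboard €189.82: electronic goods → 4% + 0% city = 4% → €7.59
LED flashlight €34.60: all other tangible goods → 8.25% + 0% city = 8.25% → €2.85
External SSD (1 TB) €97.63: electronic goods → 4% + 0% city = 4% → €3.91
USB-C hub €71.71: electronic goods → 4% + 0% city = 4% → €2.87
E-reader €242.51: electronic goods → 4% + 0% city = 4% → €9.70
Total tax = €7.59 + €2.85 + €3.91 + €2.87 + €9.70 = €26.92

€26.92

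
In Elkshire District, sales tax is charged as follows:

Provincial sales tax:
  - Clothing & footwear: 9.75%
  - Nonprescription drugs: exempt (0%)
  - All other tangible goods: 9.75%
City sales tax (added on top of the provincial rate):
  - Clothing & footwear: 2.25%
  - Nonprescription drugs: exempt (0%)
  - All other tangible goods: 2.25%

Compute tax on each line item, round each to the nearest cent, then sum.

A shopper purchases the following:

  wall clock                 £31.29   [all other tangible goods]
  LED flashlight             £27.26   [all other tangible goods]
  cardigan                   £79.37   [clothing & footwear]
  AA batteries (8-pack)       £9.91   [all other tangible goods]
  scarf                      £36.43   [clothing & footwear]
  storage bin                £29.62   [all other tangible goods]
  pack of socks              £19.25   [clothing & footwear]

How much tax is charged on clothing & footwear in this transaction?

Cardigan £79.37: clothing & footwear → 9.75% + 2.25% city = 12% → £9.52
Scarf £36.43: clothing & footwear → 9.75% + 2.25% city = 12% → £4.37
Pack of socks £19.25: clothing & footwear → 9.75% + 2.25% city = 12% → £2.31
Tax on clothing & footwear = £9.52 + £4.37 + £2.31 = £16.20

£16.20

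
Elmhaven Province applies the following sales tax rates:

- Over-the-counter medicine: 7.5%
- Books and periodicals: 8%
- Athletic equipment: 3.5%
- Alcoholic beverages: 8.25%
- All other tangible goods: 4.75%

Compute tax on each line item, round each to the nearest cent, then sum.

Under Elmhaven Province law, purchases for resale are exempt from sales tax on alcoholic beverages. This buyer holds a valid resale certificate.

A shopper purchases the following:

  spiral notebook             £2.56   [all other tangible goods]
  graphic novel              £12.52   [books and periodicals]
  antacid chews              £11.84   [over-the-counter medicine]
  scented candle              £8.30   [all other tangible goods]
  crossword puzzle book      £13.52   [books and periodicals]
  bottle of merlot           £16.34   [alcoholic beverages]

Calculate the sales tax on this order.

£3.48

Spiral notebook £2.56: all other tangible goods → 4.75% → £0.12
Graphic novel £12.52: books and periodicals → 8% → £1.00
Antacid chews £11.84: over-the-counter medicine → 7.5% → £0.89
Scented candle £8.30: all other tangible goods → 4.75% → £0.39
Crossword puzzle book £13.52: books and periodicals → 8% → £1.08
Bottle of merlot £16.34: alcoholic beverages, buyer-exempt → 0% → £0.00
Total tax = £0.12 + £1.00 + £0.89 + £0.39 + £1.08 = £3.48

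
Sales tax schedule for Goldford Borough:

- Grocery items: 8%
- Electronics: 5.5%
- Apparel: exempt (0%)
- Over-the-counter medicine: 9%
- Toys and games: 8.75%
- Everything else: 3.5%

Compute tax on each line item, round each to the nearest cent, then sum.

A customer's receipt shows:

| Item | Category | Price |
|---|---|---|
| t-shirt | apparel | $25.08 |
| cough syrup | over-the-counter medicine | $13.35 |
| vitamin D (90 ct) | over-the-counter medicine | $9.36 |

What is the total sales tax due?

$2.04

T-shirt $25.08: apparel → 0% → $0.00
Cough syrup $13.35: over-the-counter medicine → 9% → $1.20
Vitamin D (90 ct) $9.36: over-the-counter medicine → 9% → $0.84
Total tax = $1.20 + $0.84 = $2.04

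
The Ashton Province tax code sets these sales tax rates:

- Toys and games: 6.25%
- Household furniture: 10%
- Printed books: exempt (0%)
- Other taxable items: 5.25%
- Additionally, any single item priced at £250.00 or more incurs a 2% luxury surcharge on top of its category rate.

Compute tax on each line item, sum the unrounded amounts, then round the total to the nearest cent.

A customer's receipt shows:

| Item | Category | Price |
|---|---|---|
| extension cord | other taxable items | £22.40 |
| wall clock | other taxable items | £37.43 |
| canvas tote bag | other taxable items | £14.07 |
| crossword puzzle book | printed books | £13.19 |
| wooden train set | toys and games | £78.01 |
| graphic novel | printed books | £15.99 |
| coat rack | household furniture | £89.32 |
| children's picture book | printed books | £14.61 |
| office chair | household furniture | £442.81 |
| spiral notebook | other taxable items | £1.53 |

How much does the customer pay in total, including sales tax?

Extension cord £22.40: other taxable items → 5.25% → £1.176
Wall clock £37.43: other taxable items → 5.25% → £1.965075
Canvas tote bag £14.07: other taxable items → 5.25% → £0.738675
Crossword puzzle book £13.19: printed books → 0% → £0.00
Wooden train set £78.01: toys and games → 6.25% → £4.875625
Graphic novel £15.99: printed books → 0% → £0.00
Coat rack £89.32: household furniture → 10% → £8.932
Children's picture book £14.61: printed books → 0% → £0.00
Office chair £442.81: household furniture → 10% + 2% surcharge = 12% → £53.1372
Spiral notebook £1.53: other taxable items → 5.25% → £0.080325
Subtotal = £729.36; unrounded tax = £70.9049 → £70.90; total due = £800.26

£800.26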